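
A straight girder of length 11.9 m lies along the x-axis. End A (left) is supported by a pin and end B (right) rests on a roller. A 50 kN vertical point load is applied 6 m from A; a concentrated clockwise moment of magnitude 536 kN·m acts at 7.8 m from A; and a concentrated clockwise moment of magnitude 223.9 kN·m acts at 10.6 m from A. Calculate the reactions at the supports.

A_x = 0, A_y = -39.07 kN, B_y = 89.07 kN

Taking moments about A: B_y·11.9 − 50·6 − 536 − 223.9 = 0 → B_y = 1059.9/11.9 = 89.0672 ≈ 89.07 kN.
ΣF_y = 0: A_y + 89.0672 − 50 = 0 → A_y = -39.07 kN.
ΣF_x = 0: no horizontal applied forces, so A_x = 0.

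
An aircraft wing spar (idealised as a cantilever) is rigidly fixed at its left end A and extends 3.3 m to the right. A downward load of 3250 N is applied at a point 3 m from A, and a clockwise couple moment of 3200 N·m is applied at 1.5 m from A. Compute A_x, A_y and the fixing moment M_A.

A_x = 0, A_y = 3250 N, M_A = 12950 N·m

ΣF_x = 0: A_x = 0.
ΣF_y = 0: A_y − 3250 = 0 → A_y = 3250 N.
ΣM about A: M_A − 3250·3 − 3200 = 0 → M_A = 12950 N·m.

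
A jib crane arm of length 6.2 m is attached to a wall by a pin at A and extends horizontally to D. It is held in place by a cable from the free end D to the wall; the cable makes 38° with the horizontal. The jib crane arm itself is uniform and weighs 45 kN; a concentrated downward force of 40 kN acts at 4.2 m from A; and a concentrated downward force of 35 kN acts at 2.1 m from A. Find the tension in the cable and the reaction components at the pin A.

T = 99.81 kN, A_x = 78.65 kN, A_y = 58.55 kN

ΣM about A: T·sin38°·6.2 − 45·3.1 − 40·4.2 − 35·2.1 = 0 → T = 381/(6.2·0.615661) = 99.814 ≈ 99.81 kN.
ΣF_x = 0: A_x − T·cos38° = 0 → A_x = 99.814 × 0.788011 = 78.65 kN.
ΣF_y = 0: A_y + T·sin38° − 45 − 40 − 35 = 0 → A_y = 120 − 99.814 × 0.615661 = 58.55 kN.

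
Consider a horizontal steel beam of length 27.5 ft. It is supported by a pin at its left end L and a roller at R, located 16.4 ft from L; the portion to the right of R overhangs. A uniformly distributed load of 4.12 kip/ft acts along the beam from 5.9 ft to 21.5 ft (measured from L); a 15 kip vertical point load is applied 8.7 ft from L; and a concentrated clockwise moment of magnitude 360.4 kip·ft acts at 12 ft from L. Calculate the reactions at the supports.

Resultant of the distributed load: 4.12 × 15.6 = 64.272 kip at 13.7 ft from L.
ΣM about L: R_y·16.4 − (4.12·15.6)·13.7 − 15·8.7 − 360.4 = 0 → R_y = 1371.4264/16.4 = 83.6236 ≈ 83.62 kip.
ΣF_y = 0: L_y + 83.6236 − 4.12·15.6 − 15 = 0 → L_y = -4.352 kip.
ΣF_x = 0: no horizontal applied forces, so L_x = 0.

L_x = 0, L_y = -4.352 kip, R_y = 83.62 kip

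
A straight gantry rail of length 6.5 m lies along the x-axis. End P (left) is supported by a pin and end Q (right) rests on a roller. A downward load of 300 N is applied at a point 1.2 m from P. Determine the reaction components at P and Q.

P_x = 0, P_y = 244.6 N, Q_y = 55.38 N

Moments about P: Q_y·6.5 − 300·1.2 = 0 → Q_y = 360/6.5 = 55.3846 ≈ 55.38 N.
ΣF_y = 0: P_y + 55.3846 − 300 = 0 → P_y = 244.6 N.
ΣF_x = 0: no horizontal applied forces, so P_x = 0.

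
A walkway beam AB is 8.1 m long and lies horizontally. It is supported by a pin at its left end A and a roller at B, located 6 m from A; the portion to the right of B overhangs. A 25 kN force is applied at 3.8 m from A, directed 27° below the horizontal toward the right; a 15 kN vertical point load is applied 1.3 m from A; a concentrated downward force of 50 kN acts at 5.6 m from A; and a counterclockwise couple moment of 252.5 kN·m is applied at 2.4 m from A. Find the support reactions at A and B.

ΣM about A: B_y·6 − 25·sin27°·3.8 − 15·1.3 − 50·5.6 + 252.5 = 0 → B_y = 90.1291/6 = 15.0215 ≈ 15.02 kN.
ΣF_y = 0: A_y + 15.0215 − 25·sin27° − 15 − 50 = 0 → A_y = 61.33 kN.
ΣF_x = 0: A_x + 25·cos27° = 0 → A_x = -22.28 kN.

A_x = -22.28 kN, A_y = 61.33 kN, B_y = 15.02 kN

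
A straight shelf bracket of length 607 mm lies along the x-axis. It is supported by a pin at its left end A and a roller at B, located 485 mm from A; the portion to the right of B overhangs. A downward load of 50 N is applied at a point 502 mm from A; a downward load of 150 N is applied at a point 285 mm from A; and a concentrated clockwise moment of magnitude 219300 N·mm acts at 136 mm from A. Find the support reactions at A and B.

A_x = 0, A_y = -392.1 N, B_y = 592.1 N

ΣM about A: B_y·485 − 50·502 − 150·285 − 219300 = 0 → B_y = 287150/485 = 592.062 ≈ 592.1 N.
ΣF_y = 0: A_y + 592.062 − 50 − 150 = 0 → A_y = -392.1 N.
ΣF_x = 0: no horizontal applied forces, so A_x = 0.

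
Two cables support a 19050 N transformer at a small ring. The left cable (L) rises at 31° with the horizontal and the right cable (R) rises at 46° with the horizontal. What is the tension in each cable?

ΣF_x = 0: −T_L·cos31° + T_R·cos46° = 0 → T_R = 1.23394·T_L.
ΣF_y = 0: T_L·sin31° + T_R·sin46° = 19050.
Substitute: T_L·(0.515038 + 1.23394·0.71934) = 19050 → T_L = 13581.3 ≈ 13580 N.
Then T_R = 1.23394 × 13581.3 = 16760 N.

T_L = 13580 N, T_R = 16760 N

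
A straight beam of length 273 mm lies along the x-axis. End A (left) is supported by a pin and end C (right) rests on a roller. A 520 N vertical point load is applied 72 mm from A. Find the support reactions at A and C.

A_x = 0, A_y = 382.9 N, C_y = 137.1 N

Moments about A: C_y·273 − 520·72 = 0 → C_y = 37440/273 = 137.143 ≈ 137.1 N.
ΣF_y = 0: A_y + 137.143 − 520 = 0 → A_y = 382.9 N.
ΣF_x = 0: no horizontal applied forces, so A_x = 0.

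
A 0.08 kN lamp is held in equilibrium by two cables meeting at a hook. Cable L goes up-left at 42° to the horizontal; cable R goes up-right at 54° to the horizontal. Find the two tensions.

T_L = 0.04728 kN, T_R = 0.05978 kN

ΣF_x = 0: −T_L·cos42° + T_R·cos54° = 0 → T_R = 1.26431·T_L.
ΣF_y = 0: T_L·sin42° + T_R·sin54° = 0.08.
Substitute: T_L·(0.669131 + 1.26431·0.809017) = 0.08 → T_L = 0.0472819 ≈ 0.04728 kN.
Then T_R = 1.26431 × 0.0472819 = 0.05978 kN.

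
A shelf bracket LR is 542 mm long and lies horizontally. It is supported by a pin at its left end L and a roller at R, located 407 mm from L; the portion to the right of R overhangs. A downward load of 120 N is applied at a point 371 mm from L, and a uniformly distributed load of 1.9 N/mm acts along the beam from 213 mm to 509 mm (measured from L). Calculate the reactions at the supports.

L_x = 0, L_y = 74.18 N, R_y = 608.2 N

Resultant of the distributed load: 1.9 × 296 = 562.4 N at 361 mm from L.
Moments about L: R_y·407 − 120·371 − (1.9·296)·361 = 0 → R_y = 247546.4/407 = 608.222 ≈ 608.2 N.
ΣF_y = 0: L_y + 608.222 − 120 − 1.9·296 = 0 → L_y = 74.18 N.
ΣF_x = 0: no horizontal applied forces, so L_x = 0.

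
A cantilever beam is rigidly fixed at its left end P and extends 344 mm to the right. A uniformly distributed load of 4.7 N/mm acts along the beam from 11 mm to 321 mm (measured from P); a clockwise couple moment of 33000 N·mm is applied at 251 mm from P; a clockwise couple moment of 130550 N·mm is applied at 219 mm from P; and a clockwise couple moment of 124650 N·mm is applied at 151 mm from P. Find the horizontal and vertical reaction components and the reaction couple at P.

Resultant of the distributed load: 4.7 × 310 = 1457 N at 166 mm from P.
ΣF_x = 0: P_x = 0.
ΣF_y = 0: P_y − 4.7·310 = 0 → P_y = 1457 N.
ΣM about P: M_P − (4.7·310)·166 − 33000 − 130550 − 124650 = 0 → M_P = 530100 N·mm.

P_x = 0, P_y = 1457 N, M_P = 530100 N·mm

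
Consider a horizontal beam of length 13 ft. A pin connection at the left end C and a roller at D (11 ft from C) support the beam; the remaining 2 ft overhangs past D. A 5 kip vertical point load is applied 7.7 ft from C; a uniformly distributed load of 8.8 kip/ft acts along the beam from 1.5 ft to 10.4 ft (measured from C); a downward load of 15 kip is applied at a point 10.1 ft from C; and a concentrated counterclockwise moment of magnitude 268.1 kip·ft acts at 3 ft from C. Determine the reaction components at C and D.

Resultant of the distributed load: 8.8 × 8.9 = 78.32 kip at 5.95 ft from C.
Taking moments about C: D_y·11 − 5·7.7 − (8.8·8.9)·5.95 − 15·10.1 + 268.1 = 0 → D_y = 387.904/11 = 35.264 ≈ 35.26 kip.
ΣF_y = 0: C_y + 35.264 − 5 − 8.8·8.9 − 15 = 0 → C_y = 63.06 kip.
ΣF_x = 0: no horizontal applied forces, so C_x = 0.

C_x = 0, C_y = 63.06 kip, D_y = 35.26 kip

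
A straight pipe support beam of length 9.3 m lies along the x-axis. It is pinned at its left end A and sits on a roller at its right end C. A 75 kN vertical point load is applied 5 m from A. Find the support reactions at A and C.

A_x = 0, A_y = 34.68 kN, C_y = 40.32 kN

Moments about A: C_y·9.3 − 75·5 = 0 → C_y = 375/9.3 = 40.3226 ≈ 40.32 kN.
ΣF_y = 0: A_y + 40.3226 − 75 = 0 → A_y = 34.68 kN.
ΣF_x = 0: no horizontal applied forces, so A_x = 0.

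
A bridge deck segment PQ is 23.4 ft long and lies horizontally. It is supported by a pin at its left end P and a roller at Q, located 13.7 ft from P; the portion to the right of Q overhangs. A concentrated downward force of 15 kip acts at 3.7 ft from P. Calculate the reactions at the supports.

Taking moments about P: Q_y·13.7 − 15·3.7 = 0 → Q_y = 55.5/13.7 = 4.05109 ≈ 4.051 kip.
ΣF_y = 0: P_y + 4.05109 − 15 = 0 → P_y = 10.95 kip.
ΣF_x = 0: no horizontal applied forces, so P_x = 0.

P_x = 0, P_y = 10.95 kip, Q_y = 4.051 kip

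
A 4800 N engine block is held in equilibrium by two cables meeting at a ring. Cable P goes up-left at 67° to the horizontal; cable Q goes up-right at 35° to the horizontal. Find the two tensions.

T_P = 4020 N, T_Q = 1917 N

ΣF_x = 0: −T_P·cos67° + T_Q·cos35° = 0 → T_Q = 0.476995·T_P.
ΣF_y = 0: T_P·sin67° + T_Q·sin35° = 4800.
Substitute: T_P·(0.920505 + 0.476995·0.573576) = 4800 → T_P = 4019.77 ≈ 4020 N.
Then T_Q = 0.476995 × 4019.77 = 1917 N.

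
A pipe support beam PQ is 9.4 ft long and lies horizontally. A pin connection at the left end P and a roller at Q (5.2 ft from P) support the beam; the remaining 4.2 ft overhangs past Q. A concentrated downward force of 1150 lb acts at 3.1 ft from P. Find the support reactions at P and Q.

P_x = 0, P_y = 464.4 lb, Q_y = 685.6 lb

Moments about P: Q_y·5.2 − 1150·3.1 = 0 → Q_y = 3565/5.2 = 685.577 ≈ 685.6 lb.
ΣF_y = 0: P_y + 685.577 − 1150 = 0 → P_y = 464.4 lb.
ΣF_x = 0: no horizontal applied forces, so P_x = 0.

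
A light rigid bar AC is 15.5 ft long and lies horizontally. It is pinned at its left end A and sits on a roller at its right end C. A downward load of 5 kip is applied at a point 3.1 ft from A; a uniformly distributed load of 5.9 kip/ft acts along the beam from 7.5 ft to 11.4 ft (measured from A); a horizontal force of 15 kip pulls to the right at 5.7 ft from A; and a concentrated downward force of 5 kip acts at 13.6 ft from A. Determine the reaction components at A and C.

Resultant of the distributed load: 5.9 × 3.9 = 23.01 kip at 9.45 ft from A.
Taking moments about A: C_y·15.5 − 5·3.1 − (5.9·3.9)·9.45 − 5·13.6 = 0 → C_y = 300.9445/15.5 = 19.4158 ≈ 19.42 kip.
ΣF_y = 0: A_y + 19.4158 − 5 − 5.9·3.9 − 5 = 0 → A_y = 13.59 kip.
ΣF_x = 0: A_x + 15 = 0 → A_x = -15.00 kip.

A_x = -15.00 kip, A_y = 13.59 kip, C_y = 19.42 kip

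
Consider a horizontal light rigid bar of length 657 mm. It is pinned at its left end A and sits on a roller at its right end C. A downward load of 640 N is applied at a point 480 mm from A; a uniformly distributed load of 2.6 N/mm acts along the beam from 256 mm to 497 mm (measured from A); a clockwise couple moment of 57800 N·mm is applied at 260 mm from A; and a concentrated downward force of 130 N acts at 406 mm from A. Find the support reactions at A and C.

A_x = 0, A_y = 401.6 N, C_y = 995.0 N

Resultant of the distributed load: 2.6 × 241 = 626.6 N at 376.5 mm from A.
ΣM about A: C_y·657 − 640·480 − (2.6·241)·376.5 − 57800 − 130·406 = 0 → C_y = 653694.9/657 = 994.969 ≈ 995.0 N.
ΣF_y = 0: A_y + 994.969 − 640 − 2.6·241 − 130 = 0 → A_y = 401.6 N.
ΣF_x = 0: no horizontal applied forces, so A_x = 0.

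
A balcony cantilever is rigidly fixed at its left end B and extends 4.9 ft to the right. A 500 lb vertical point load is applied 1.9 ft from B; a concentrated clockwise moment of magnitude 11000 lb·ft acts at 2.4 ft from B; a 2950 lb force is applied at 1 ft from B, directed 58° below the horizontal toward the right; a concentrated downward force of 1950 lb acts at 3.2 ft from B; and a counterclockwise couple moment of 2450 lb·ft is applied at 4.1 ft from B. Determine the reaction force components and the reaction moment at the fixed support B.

B_x = -1563 lb, B_y = 4952 lb, M_B = 18240 lb·ft

ΣF_x = 0: B_x + 2950·cos58° = 0 → B_x = -1563 lb.
ΣF_y = 0: B_y − 500 − 2950·sin58° − 1950 = 0 → B_y = 4952 lb.
ΣM about B: M_B − 500·1.9 − 11000 − 2950·sin58°·1 − 1950·3.2 + 2450 = 0 → M_B = 18240 lb·ft.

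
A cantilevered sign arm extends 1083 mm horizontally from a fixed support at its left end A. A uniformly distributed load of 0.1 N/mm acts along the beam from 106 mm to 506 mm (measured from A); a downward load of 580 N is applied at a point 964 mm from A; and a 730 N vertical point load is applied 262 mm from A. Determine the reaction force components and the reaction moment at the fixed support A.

A_x = 0, A_y = 1350 N, M_A = 762600 N·mm

Resultant of the distributed load: 0.1 × 400 = 40 N at 306 mm from A.
ΣF_x = 0: A_x = 0.
ΣF_y = 0: A_y − 0.1·400 − 580 − 730 = 0 → A_y = 1350 N.
ΣM about A: M_A − (0.1·400)·306 − 580·964 − 730·262 = 0 → M_A = 762600 N·mm.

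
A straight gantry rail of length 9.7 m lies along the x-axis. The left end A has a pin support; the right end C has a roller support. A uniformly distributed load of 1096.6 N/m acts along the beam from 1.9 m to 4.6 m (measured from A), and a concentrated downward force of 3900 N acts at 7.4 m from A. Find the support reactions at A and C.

A_x = 0, A_y = 2894 N, C_y = 3967 N

Resultant of the distributed load: 1096.6 × 2.7 = 2960.82 N at 3.25 m from A.
ΣM about A: C_y·9.7 − (1096.6·2.7)·3.25 − 3900·7.4 = 0 → C_y = 38482.665/9.7 = 3967.29 ≈ 3967 N.
ΣF_y = 0: A_y + 3967.29 − 1096.6·2.7 − 3900 = 0 → A_y = 2894 N.
ΣF_x = 0: no horizontal applied forces, so A_x = 0.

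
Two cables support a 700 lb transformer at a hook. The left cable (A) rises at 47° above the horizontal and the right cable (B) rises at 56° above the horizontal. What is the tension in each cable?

T_A = 401.7 lb, T_B = 490.0 lb

ΣF_x = 0: −T_A·cos47° + T_B·cos56° = 0 → T_B = 1.21961·T_A.
ΣF_y = 0: T_A·sin47° + T_B·sin56° = 700.
Substitute: T_A·(0.731354 + 1.21961·0.829038) = 700 → T_A = 401.732 ≈ 401.7 lb.
Then T_B = 1.21961 × 401.732 = 490.0 lb.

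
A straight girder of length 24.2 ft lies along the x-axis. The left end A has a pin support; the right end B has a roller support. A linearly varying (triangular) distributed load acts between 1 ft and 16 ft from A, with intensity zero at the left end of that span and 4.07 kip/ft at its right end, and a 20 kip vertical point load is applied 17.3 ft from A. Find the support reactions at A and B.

Resultant of the triangular load: ½ × 4.07 × 15 = 30.525 kip, acting at 11 ft from A (one-third of the span from the peak).
Moments about A: B_y·24.2 − (½·4.07·15)·11 − 20·17.3 = 0 → B_y = 681.775/24.2 = 28.1725 ≈ 28.17 kip.
ΣF_y = 0: A_y + 28.1725 − ½·4.07·15 − 20 = 0 → A_y = 22.35 kip.
ΣF_x = 0: no horizontal applied forces, so A_x = 0.

A_x = 0, A_y = 22.35 kip, B_y = 28.17 kip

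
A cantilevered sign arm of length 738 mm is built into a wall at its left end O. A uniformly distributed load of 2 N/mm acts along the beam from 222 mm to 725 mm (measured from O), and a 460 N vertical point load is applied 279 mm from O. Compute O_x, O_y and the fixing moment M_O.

O_x = 0, O_y = 1466 N, M_O = 604700 N·mm

Resultant of the distributed load: 2 × 503 = 1006 N at 473.5 mm from O.
ΣF_x = 0: O_x = 0.
ΣF_y = 0: O_y − 2·503 − 460 = 0 → O_y = 1466 N.
ΣM about O: M_O − (2·503)·473.5 − 460·279 = 0 → M_O = 604700 N·mm.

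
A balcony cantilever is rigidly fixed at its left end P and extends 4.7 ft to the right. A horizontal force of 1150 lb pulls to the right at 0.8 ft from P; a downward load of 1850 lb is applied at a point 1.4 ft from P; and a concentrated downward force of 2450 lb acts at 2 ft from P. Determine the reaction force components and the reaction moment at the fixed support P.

ΣF_x = 0: P_x + 1150 = 0 → P_x = -1150 lb.
ΣF_y = 0: P_y − 1850 − 2450 = 0 → P_y = 4300 lb.
ΣM about P: M_P − 1850·1.4 − 2450·2 = 0 → M_P = 7490 lb·ft.

P_x = -1150 lb, P_y = 4300 lb, M_P = 7490 lb·ft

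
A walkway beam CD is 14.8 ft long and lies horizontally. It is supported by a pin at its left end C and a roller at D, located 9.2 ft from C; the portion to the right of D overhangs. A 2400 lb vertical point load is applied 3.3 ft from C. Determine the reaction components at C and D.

Moments about C: D_y·9.2 − 2400·3.3 = 0 → D_y = 7920/9.2 = 860.87 ≈ 860.9 lb.
ΣF_y = 0: C_y + 860.87 − 2400 = 0 → C_y = 1539 lb.
ΣF_x = 0: no horizontal applied forces, so C_x = 0.

C_x = 0, C_y = 1539 lb, D_y = 860.9 lb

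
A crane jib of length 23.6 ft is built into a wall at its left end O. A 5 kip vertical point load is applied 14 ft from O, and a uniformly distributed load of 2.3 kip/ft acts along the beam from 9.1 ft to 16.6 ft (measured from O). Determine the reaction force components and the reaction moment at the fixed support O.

O_x = 0, O_y = 22.25 kip, M_O = 291.7 kip·ft

Resultant of the distributed load: 2.3 × 7.5 = 17.25 kip at 12.85 ft from O.
ΣF_x = 0: O_x = 0.
ΣF_y = 0: O_y − 5 − 2.3·7.5 = 0 → O_y = 22.25 kip.
ΣM about O: M_O − 5·14 − (2.3·7.5)·12.85 = 0 → M_O = 291.7 kip·ft.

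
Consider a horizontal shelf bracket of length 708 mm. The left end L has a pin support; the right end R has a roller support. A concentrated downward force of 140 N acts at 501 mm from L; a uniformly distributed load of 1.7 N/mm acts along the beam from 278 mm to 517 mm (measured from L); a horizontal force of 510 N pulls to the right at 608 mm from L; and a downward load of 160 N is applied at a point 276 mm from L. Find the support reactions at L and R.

Resultant of the distributed load: 1.7 × 239 = 406.3 N at 397.5 mm from L.
Moments about L: R_y·708 − 140·501 − (1.7·239)·397.5 − 160·276 = 0 → R_y = 275804.25/708 = 389.554 ≈ 389.6 N.
ΣF_y = 0: L_y + 389.554 − 140 − 1.7·239 − 160 = 0 → L_y = 316.7 N.
ΣF_x = 0: L_x + 510 = 0 → L_x = -510.0 N.

L_x = -510.0 N, L_y = 316.7 N, R_y = 389.6 N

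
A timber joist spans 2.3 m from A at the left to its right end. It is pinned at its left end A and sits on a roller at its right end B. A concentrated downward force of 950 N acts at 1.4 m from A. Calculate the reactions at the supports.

A_x = 0, A_y = 371.7 N, B_y = 578.3 N

Taking moments about A: B_y·2.3 − 950·1.4 = 0 → B_y = 1330/2.3 = 578.261 ≈ 578.3 N.
ΣF_y = 0: A_y + 578.261 − 950 = 0 → A_y = 371.7 N.
ΣF_x = 0: no horizontal applied forces, so A_x = 0.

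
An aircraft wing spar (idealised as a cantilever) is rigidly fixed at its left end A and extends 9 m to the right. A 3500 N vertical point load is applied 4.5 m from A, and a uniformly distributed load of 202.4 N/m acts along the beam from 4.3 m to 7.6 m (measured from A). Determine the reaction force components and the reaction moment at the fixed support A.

A_x = 0, A_y = 4168 N, M_A = 19720 N·m

Resultant of the distributed load: 202.4 × 3.3 = 667.92 N at 5.95 m from A.
ΣF_x = 0: A_x = 0.
ΣF_y = 0: A_y − 3500 − 202.4·3.3 = 0 → A_y = 4168 N.
ΣM about A: M_A − 3500·4.5 − (202.4·3.3)·5.95 = 0 → M_A = 19720 N·m.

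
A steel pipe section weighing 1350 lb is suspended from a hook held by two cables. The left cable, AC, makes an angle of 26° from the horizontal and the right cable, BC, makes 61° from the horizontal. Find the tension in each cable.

T_AC = 655.4 lb, T_BC = 1215 lb

ΣF_x = 0: −T_AC·cos26° + T_BC·cos61° = 0 → T_BC = 1.85391·T_AC.
ΣF_y = 0: T_AC·sin26° + T_BC·sin61° = 1350.
Substitute: T_AC·(0.438371 + 1.85391·0.87462) = 1350 → T_AC = 655.391 ≈ 655.4 lb.
Then T_BC = 1.85391 × 655.391 = 1215 lb.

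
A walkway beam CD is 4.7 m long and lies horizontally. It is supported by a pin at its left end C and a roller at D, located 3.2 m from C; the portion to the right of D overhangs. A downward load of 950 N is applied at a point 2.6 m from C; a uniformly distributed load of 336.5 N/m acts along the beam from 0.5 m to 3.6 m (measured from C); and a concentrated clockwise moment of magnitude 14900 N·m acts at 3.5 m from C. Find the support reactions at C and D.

C_x = 0, C_y = -4103 N, D_y = 6096 N

Resultant of the distributed load: 336.5 × 3.1 = 1043.15 N at 2.05 m from C.
Moments about C: D_y·3.2 − 950·2.6 − (336.5·3.1)·2.05 − 14900 = 0 → D_y = 19508.4575/3.2 = 6096.39 ≈ 6096 N.
ΣF_y = 0: C_y + 6096.39 − 950 − 336.5·3.1 = 0 → C_y = -4103 N.
ΣF_x = 0: no horizontal applied forces, so C_x = 0.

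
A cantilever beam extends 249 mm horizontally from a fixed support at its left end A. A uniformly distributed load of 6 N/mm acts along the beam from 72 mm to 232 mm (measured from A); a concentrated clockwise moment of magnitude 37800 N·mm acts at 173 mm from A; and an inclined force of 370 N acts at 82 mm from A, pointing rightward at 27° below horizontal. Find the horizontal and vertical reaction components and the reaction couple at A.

Resultant of the distributed load: 6 × 160 = 960 N at 152 mm from A.
ΣF_x = 0: A_x + 370·cos27° = 0 → A_x = -329.7 N.
ΣF_y = 0: A_y − 6·160 − 370·sin27° = 0 → A_y = 1128 N.
ΣM about A: M_A − (6·160)·152 − 37800 − 370·sin27°·82 = 0 → M_A = 197500 N·mm.

A_x = -329.7 N, A_y = 1128 N, M_A = 197500 N·mm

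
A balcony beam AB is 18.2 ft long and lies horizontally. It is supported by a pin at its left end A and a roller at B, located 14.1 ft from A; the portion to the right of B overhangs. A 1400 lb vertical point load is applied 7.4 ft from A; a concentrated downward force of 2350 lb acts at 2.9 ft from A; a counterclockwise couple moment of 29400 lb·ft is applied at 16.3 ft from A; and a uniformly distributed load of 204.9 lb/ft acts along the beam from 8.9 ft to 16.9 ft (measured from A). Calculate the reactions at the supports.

Resultant of the distributed load: 204.9 × 8 = 1639.2 lb at 12.9 ft from A.
ΣM about A: B_y·14.1 − 1400·7.4 − 2350·2.9 + 29400 − (204.9·8)·12.9 = 0 → B_y = 8920.68/14.1 = 632.672 ≈ 632.7 lb.
ΣF_y = 0: A_y + 632.672 − 1400 − 2350 − 204.9·8 = 0 → A_y = 4757 lb.
ΣF_x = 0: no horizontal applied forces, so A_x = 0.

A_x = 0, A_y = 4757 lb, B_y = 632.7 lb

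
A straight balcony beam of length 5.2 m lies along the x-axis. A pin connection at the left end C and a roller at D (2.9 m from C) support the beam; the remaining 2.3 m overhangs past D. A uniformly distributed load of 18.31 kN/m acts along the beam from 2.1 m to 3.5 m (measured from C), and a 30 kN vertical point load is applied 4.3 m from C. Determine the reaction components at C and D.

C_x = 0, C_y = -13.60 kN, D_y = 69.23 kN

Resultant of the distributed load: 18.31 × 1.4 = 25.634 kN at 2.8 m from C.
ΣM about C: D_y·2.9 − (18.31·1.4)·2.8 − 30·4.3 = 0 → D_y = 200.7752/2.9 = 69.2328 ≈ 69.23 kN.
ΣF_y = 0: C_y + 69.2328 − 18.31·1.4 − 30 = 0 → C_y = -13.60 kN.
ΣF_x = 0: no horizontal applied forces, so C_x = 0.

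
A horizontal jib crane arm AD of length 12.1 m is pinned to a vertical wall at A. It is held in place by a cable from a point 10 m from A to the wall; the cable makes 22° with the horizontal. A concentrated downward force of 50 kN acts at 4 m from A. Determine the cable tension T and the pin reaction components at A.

T = 53.39 kN, A_x = 49.50 kN, A_y = 30.00 kN

ΣM about A: T·sin22°·10 − 50·4 = 0 → T = 200/(10·0.374607) = 53.3893 ≈ 53.39 kN.
ΣF_x = 0: A_x − T·cos22° = 0 → A_x = 53.3893 × 0.927184 = 49.50 kN.
ΣF_y = 0: A_y + T·sin22° − 50 = 0 → A_y = 50 − 53.3893 × 0.374607 = 30.00 kN.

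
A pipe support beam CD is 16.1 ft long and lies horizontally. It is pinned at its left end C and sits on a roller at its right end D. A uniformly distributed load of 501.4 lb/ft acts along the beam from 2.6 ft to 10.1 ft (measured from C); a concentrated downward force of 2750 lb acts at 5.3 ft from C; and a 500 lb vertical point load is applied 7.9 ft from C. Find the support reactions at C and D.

C_x = 0, C_y = 4377 lb, D_y = 2634 lb

Resultant of the distributed load: 501.4 × 7.5 = 3760.5 lb at 6.35 ft from C.
Taking moments about C: D_y·16.1 − (501.4·7.5)·6.35 − 2750·5.3 − 500·7.9 = 0 → D_y = 42404.175/16.1 = 2633.8 ≈ 2634 lb.
ΣF_y = 0: C_y + 2633.8 − 501.4·7.5 − 2750 − 500 = 0 → C_y = 4377 lb.
ΣF_x = 0: no horizontal applied forces, so C_x = 0.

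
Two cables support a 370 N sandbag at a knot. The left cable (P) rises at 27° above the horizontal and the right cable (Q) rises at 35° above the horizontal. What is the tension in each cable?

ΣF_x = 0: −T_P·cos27° + T_Q·cos35° = 0 → T_Q = 1.08772·T_P.
ΣF_y = 0: T_P·sin27° + T_Q·sin35° = 370.
Substitute: T_P·(0.45399 + 1.08772·0.573576) = 370 → T_P = 343.266 ≈ 343.3 N.
Then T_Q = 1.08772 × 343.266 = 373.4 N.

T_P = 343.3 N, T_Q = 373.4 N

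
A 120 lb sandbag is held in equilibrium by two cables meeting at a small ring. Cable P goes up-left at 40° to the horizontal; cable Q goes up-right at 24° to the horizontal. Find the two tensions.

T_P = 122.0 lb, T_Q = 102.3 lb

ΣF_x = 0: −T_P·cos40° + T_Q·cos24° = 0 → T_Q = 0.83854·T_P.
ΣF_y = 0: T_P·sin40° + T_Q·sin24° = 120.
Substitute: T_P·(0.642788 + 0.83854·0.406737) = 120 → T_P = 121.969 ≈ 122.0 lb.
Then T_Q = 0.83854 × 121.969 = 102.3 lb.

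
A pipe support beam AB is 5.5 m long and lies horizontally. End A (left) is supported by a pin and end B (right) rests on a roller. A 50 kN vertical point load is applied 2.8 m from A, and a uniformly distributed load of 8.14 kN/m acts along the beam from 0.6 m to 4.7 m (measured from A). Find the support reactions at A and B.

Resultant of the distributed load: 8.14 × 4.1 = 33.374 kN at 2.65 m from A.
ΣM about A: B_y·5.5 − 50·2.8 − (8.14·4.1)·2.65 = 0 → B_y = 228.4411/5.5 = 41.5347 ≈ 41.53 kN.
ΣF_y = 0: A_y + 41.5347 − 50 − 8.14·4.1 = 0 → A_y = 41.84 kN.
ΣF_x = 0: no horizontal applied forces, so A_x = 0.

A_x = 0, A_y = 41.84 kN, B_y = 41.53 kN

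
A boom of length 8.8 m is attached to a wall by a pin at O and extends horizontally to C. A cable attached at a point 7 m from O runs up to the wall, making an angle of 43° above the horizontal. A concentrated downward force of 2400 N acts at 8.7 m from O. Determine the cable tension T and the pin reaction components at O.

T = 4374 N, O_x = 3199 N, O_y = -582.9 N

ΣM about O: T·sin43°·7 − 2400·8.7 = 0 → T = 20880/(7·0.681998) = 4373.7 ≈ 4374 N.
ΣF_x = 0: O_x − T·cos43° = 0 → O_x = 4373.7 × 0.731354 = 3199 N.
ΣF_y = 0: O_y + T·sin43° − 2400 = 0 → O_y = 2400 − 4373.7 × 0.681998 = -582.9 N.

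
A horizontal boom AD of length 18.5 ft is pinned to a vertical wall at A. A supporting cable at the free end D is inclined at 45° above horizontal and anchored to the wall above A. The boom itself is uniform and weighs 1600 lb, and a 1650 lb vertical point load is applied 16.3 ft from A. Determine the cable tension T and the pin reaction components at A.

ΣM about A: T·sin45°·18.5 − 1600·9.25 − 1650·16.3 = 0 → T = 41695/(18.5·0.707107) = 3187.33 ≈ 3187 lb.
ΣF_x = 0: A_x − T·cos45° = 0 → A_x = 3187.33 × 0.707107 = 2254 lb.
ΣF_y = 0: A_y + T·sin45° − 1600 − 1650 = 0 → A_y = 3250 − 3187.33 × 0.707107 = 996.2 lb.

T = 3187 lb, A_x = 2254 lb, A_y = 996.2 lb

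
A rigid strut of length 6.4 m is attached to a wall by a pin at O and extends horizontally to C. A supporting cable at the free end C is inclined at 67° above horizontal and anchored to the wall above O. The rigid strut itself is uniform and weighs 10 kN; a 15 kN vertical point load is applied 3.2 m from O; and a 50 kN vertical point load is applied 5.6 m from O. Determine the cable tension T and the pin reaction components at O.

T = 61.11 kN, O_x = 23.88 kN, O_y = 18.75 kN

ΣM about O: T·sin67°·6.4 − 10·3.2 − 15·3.2 − 50·5.6 = 0 → T = 360/(6.4·0.920505) = 61.1078 ≈ 61.11 kN.
ΣF_x = 0: O_x − T·cos67° = 0 → O_x = 61.1078 × 0.390731 = 23.88 kN.
ΣF_y = 0: O_y + T·sin67° − 10 − 15 − 50 = 0 → O_y = 75 − 61.1078 × 0.920505 = 18.75 kN.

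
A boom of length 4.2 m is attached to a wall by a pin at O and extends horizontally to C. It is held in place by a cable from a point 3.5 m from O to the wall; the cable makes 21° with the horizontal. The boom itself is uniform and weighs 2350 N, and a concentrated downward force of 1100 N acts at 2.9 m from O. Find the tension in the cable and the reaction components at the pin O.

T = 6478 N, O_x = 6048 N, O_y = 1129 N

ΣM about O: T·sin21°·3.5 − 2350·2.1 − 1100·2.9 = 0 → T = 8125/(3.5·0.358368) = 6477.78 ≈ 6478 N.
ΣF_x = 0: O_x − T·cos21° = 0 → O_x = 6477.78 × 0.93358 = 6048 N.
ΣF_y = 0: O_y + T·sin21° − 2350 − 1100 = 0 → O_y = 3450 − 6477.78 × 0.358368 = 1129 N.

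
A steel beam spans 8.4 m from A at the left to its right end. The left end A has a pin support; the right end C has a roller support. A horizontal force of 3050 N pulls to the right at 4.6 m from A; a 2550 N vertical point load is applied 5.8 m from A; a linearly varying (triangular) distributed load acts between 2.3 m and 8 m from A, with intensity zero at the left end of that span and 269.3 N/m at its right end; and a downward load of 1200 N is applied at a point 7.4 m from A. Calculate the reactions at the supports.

Resultant of the triangular load: ½ × 269.3 × 5.7 = 767.505 N, acting at 6.1 m from A (one-third of the span from the peak).
Moments about A: C_y·8.4 − 2550·5.8 − (½·269.3·5.7)·6.1 − 1200·7.4 = 0 → C_y = 28351.7805/8.4 = 3375.21 ≈ 3375 N.
ΣF_y = 0: A_y + 3375.21 − 2550 − ½·269.3·5.7 − 1200 = 0 → A_y = 1142 N.
ΣF_x = 0: A_x + 3050 = 0 → A_x = -3050 N.

A_x = -3050 N, A_y = 1142 N, C_y = 3375 N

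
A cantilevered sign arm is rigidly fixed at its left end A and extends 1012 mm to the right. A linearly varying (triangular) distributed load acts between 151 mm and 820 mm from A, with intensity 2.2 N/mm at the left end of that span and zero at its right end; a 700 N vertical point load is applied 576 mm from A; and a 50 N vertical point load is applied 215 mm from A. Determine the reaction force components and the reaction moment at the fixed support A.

A_x = 0, A_y = 1486 N, M_A = 689200 N·mm

Resultant of the triangular load: ½ × 2.2 × 669 = 735.9 N, acting at 374 mm from A (one-third of the span from the peak).
ΣF_x = 0: A_x = 0.
ΣF_y = 0: A_y − ½·2.2·669 − 700 − 50 = 0 → A_y = 1486 N.
ΣM about A: M_A − (½·2.2·669)·374 − 700·576 − 50·215 = 0 → M_A = 689200 N·mm.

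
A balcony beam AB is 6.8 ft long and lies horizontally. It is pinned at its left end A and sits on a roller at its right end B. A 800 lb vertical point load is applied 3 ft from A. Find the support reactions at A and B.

Taking moments about A: B_y·6.8 − 800·3 = 0 → B_y = 2400/6.8 = 352.941 ≈ 352.9 lb.
ΣF_y = 0: A_y + 352.941 − 800 = 0 → A_y = 447.1 lb.
ΣF_x = 0: no horizontal applied forces, so A_x = 0.

A_x = 0, A_y = 447.1 lb, B_y = 352.9 lb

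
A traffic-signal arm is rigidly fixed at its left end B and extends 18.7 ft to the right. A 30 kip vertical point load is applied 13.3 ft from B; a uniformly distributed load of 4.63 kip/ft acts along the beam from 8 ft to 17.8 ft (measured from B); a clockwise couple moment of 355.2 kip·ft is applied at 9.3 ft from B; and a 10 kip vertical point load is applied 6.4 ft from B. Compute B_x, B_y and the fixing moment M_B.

B_x = 0, B_y = 85.37 kip, M_B = 1404 kip·ft

Resultant of the distributed load: 4.63 × 9.8 = 45.374 kip at 12.9 ft from B.
ΣF_x = 0: B_x = 0.
ΣF_y = 0: B_y − 30 − 4.63·9.8 − 10 = 0 → B_y = 85.37 kip.
ΣM about B: M_B − 30·13.3 − (4.63·9.8)·12.9 − 355.2 − 10·6.4 = 0 → M_B = 1404 kip·ft.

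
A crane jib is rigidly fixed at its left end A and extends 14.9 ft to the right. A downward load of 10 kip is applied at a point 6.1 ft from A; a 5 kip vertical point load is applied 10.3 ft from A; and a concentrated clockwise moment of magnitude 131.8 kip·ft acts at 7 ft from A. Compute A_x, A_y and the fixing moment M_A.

ΣF_x = 0: A_x = 0.
ΣF_y = 0: A_y − 10 − 5 = 0 → A_y = 15.00 kip.
ΣM about A: M_A − 10·6.1 − 5·10.3 − 131.8 = 0 → M_A = 244.3 kip·ft.

A_x = 0, A_y = 15.00 kip, M_A = 244.3 kip·ft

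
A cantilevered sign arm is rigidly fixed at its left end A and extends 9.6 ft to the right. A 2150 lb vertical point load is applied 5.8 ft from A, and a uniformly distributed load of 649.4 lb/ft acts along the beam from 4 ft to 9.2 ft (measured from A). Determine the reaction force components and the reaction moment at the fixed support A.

A_x = 0, A_y = 5527 lb, M_A = 34760 lb·ft

Resultant of the distributed load: 649.4 × 5.2 = 3376.88 lb at 6.6 ft from A.
ΣF_x = 0: A_x = 0.
ΣF_y = 0: A_y − 2150 − 649.4·5.2 = 0 → A_y = 5527 lb.
ΣM about A: M_A − 2150·5.8 − (649.4·5.2)·6.6 = 0 → M_A = 34760 lb·ft.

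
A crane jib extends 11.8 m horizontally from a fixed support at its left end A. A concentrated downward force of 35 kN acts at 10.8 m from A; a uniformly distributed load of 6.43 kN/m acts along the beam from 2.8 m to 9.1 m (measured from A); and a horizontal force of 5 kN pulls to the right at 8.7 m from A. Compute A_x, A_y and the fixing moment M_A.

Resultant of the distributed load: 6.43 × 6.3 = 40.509 kN at 5.95 m from A.
ΣF_x = 0: A_x + 5 = 0 → A_x = -5.000 kN.
ΣF_y = 0: A_y − 35 − 6.43·6.3 = 0 → A_y = 75.51 kN.
ΣM about A: M_A − 35·10.8 − (6.43·6.3)·5.95 = 0 → M_A = 619.0 kN·m.

A_x = -5.000 kN, A_y = 75.51 kN, M_A = 619.0 kN·m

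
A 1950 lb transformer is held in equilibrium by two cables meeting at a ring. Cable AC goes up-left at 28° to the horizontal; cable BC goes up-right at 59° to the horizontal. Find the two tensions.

ΣF_x = 0: −T_AC·cos28° + T_BC·cos59° = 0 → T_BC = 1.71433·T_AC.
ΣF_y = 0: T_AC·sin28° + T_BC·sin59° = 1950.
Substitute: T_AC·(0.469472 + 1.71433·0.857167) = 1950 → T_AC = 1005.7 ≈ 1006 lb.
Then T_BC = 1.71433 × 1005.7 = 1724 lb.

T_AC = 1006 lb, T_BC = 1724 lb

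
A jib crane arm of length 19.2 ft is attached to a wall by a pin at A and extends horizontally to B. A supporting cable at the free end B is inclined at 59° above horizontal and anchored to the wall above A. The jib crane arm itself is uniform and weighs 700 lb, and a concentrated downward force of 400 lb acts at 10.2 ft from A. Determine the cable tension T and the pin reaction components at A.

T = 656.2 lb, A_x = 338.0 lb, A_y = 537.5 lb

ΣM about A: T·sin59°·19.2 − 700·9.6 − 400·10.2 = 0 → T = 10800/(19.2·0.857167) = 656.232 ≈ 656.2 lb.
ΣF_x = 0: A_x − T·cos59° = 0 → A_x = 656.232 × 0.515038 = 338.0 lb.
ΣF_y = 0: A_y + T·sin59° − 700 − 400 = 0 → A_y = 1100 − 656.232 × 0.857167 = 537.5 lb.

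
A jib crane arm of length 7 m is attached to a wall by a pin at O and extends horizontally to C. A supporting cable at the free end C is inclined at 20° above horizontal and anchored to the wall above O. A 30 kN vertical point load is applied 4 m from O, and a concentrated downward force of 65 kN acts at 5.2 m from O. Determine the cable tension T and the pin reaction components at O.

T = 191.3 kN, O_x = 179.8 kN, O_y = 29.57 kN

ΣM about O: T·sin20°·7 − 30·4 − 65·5.2 = 0 → T = 458/(7·0.34202) = 191.3 kN.
ΣF_x = 0: O_x − T·cos20° = 0 → O_x = 191.3 × 0.939693 = 179.8 kN.
ΣF_y = 0: O_y + T·sin20° − 30 − 65 = 0 → O_y = 95 − 191.3 × 0.34202 = 29.57 kN.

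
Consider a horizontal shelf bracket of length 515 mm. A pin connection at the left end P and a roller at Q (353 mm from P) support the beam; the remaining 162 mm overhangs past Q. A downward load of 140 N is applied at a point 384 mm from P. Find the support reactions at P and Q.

ΣM about P: Q_y·353 − 140·384 = 0 → Q_y = 53760/353 = 152.295 ≈ 152.3 N.
ΣF_y = 0: P_y + 152.295 − 140 = 0 → P_y = -12.29 N.
ΣF_x = 0: no horizontal applied forces, so P_x = 0.

P_x = 0, P_y = -12.29 N, Q_y = 152.3 N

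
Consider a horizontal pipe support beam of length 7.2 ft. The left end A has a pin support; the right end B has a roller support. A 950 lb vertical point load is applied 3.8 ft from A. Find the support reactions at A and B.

ΣM about A: B_y·7.2 − 950·3.8 = 0 → B_y = 3610/7.2 = 501.389 ≈ 501.4 lb.
ΣF_y = 0: A_y + 501.389 − 950 = 0 → A_y = 448.6 lb.
ΣF_x = 0: no horizontal applied forces, so A_x = 0.

A_x = 0, A_y = 448.6 lb, B_y = 501.4 lb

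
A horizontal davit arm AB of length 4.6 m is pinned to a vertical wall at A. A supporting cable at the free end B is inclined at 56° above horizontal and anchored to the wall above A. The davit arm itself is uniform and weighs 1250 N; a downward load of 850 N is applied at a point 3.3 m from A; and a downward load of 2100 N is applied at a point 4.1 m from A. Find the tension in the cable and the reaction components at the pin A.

T = 3747 N, A_x = 2095 N, A_y = 1093 N

ΣM about A: T·sin56°·4.6 − 1250·2.3 − 850·3.3 − 2100·4.1 = 0 → T = 14290/(4.6·0.829038) = 3747.14 ≈ 3747 N.
ΣF_x = 0: A_x − T·cos56° = 0 → A_x = 3747.14 × 0.559193 = 2095 N.
ΣF_y = 0: A_y + T·sin56° − 1250 − 850 − 2100 = 0 → A_y = 4200 − 3747.14 × 0.829038 = 1093 N.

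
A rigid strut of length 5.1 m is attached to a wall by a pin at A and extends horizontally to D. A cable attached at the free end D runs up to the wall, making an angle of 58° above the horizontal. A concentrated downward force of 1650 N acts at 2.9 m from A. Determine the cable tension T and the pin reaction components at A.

ΣM about A: T·sin58°·5.1 − 1650·2.9 = 0 → T = 4785/(5.1·0.848048) = 1106.35 ≈ 1106 N.
ΣF_x = 0: A_x − T·cos58° = 0 → A_x = 1106.35 × 0.529919 = 586.3 N.
ΣF_y = 0: A_y + T·sin58° − 1650 = 0 → A_y = 1650 − 1106.35 × 0.848048 = 711.8 N.

T = 1106 N, A_x = 586.3 N, A_y = 711.8 N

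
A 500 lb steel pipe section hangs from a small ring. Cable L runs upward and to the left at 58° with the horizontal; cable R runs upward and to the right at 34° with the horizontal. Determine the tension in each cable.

ΣF_x = 0: −T_L·cos58° + T_R·cos34° = 0 → T_R = 0.639198·T_L.
ΣF_y = 0: T_L·sin58° + T_R·sin34° = 500.
Substitute: T_L·(0.848048 + 0.639198·0.559193) = 500 → T_L = 414.771 ≈ 414.8 lb.
Then T_R = 0.639198 × 414.771 = 265.1 lb.

T_L = 414.8 lb, T_R = 265.1 lb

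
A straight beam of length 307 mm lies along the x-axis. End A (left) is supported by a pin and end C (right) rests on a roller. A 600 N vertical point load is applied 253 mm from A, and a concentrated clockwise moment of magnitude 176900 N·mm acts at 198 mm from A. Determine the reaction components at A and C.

A_x = 0, A_y = -470.7 N, C_y = 1071 N

Taking moments about A: C_y·307 − 600·253 − 176900 = 0 → C_y = 328700/307 = 1070.68 ≈ 1071 N.
ΣF_y = 0: A_y + 1070.68 − 600 = 0 → A_y = -470.7 N.
ΣF_x = 0: no horizontal applied forces, so A_x = 0.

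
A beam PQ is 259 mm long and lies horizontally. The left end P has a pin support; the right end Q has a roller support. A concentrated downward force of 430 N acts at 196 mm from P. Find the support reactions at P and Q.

Taking moments about P: Q_y·259 − 430·196 = 0 → Q_y = 84280/259 = 325.405 ≈ 325.4 N.
ΣF_y = 0: P_y + 325.405 − 430 = 0 → P_y = 104.6 N.
ΣF_x = 0: no horizontal applied forces, so P_x = 0.

P_x = 0, P_y = 104.6 N, Q_y = 325.4 N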